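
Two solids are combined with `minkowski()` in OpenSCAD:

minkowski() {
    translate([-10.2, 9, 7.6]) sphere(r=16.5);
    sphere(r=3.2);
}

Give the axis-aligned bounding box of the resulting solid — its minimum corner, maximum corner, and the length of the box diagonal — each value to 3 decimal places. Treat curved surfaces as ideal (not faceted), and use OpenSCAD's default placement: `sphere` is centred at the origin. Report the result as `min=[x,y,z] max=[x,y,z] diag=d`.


A = translate([-10.2, 9, 7.6]) sphere(r=16.5) → bbox [-26.7,-7.5,-8.9] .. [6.3,25.5,24.1]
B = sphere(r=3.2) → bbox [-3.2,-3.2,-3.2] .. [3.2,3.2,3.2]
lo = A.lo+B.lo = [-26.7-3.2, -7.5-3.2, -8.9-3.2] = [-29.900,-10.700,-12.100]
hi = A.hi+B.hi = [6.3+3.2, 25.5+3.2, 24.1+3.2] = [9.500,28.700,27.300]
diag = √(39.4²+39.4²+39.4²) = √4657.08 = 68.243

min=[-29.900,-10.700,-12.100] max=[9.500,28.700,27.300] diag=68.243


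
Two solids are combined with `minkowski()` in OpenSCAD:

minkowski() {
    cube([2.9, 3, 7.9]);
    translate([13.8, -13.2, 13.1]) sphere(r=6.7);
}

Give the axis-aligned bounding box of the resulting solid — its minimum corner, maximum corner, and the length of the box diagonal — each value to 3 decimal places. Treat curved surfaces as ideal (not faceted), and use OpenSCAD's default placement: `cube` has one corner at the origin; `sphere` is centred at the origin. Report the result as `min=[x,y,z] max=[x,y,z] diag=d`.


min=[7.100,-19.900,6.400] max=[23.400,-3.500,27.700] diag=31.438

A = translate([13.8, -13.2, 13.1]) sphere(r=6.7) → bbox [7.1,-19.9,6.4] .. [20.5,-6.5,19.8]
B = cube([2.9, 3, 7.9]) → bbox [0,0,0] .. [2.9,3,7.9]
lo = A.lo+B.lo = [7.1+0, -19.9+0, 6.4+0] = [7.100,-19.900,6.400]
hi = A.hi+B.hi = [20.5+2.9, -6.5+3, 19.8+7.9] = [23.400,-3.500,27.700]
diag = √(16.3²+16.4²+21.3²) = √988.34 = 31.438


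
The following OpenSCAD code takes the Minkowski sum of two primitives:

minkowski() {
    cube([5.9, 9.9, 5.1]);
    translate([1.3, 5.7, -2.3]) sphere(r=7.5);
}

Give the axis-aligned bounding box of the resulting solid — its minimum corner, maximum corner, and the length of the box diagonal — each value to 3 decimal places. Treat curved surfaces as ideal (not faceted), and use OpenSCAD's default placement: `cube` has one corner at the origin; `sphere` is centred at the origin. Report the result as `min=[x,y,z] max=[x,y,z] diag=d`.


A = translate([1.3, 5.7, -2.3]) sphere(r=7.5) → bbox [-6.2,-1.8,-9.8] .. [8.8,13.2,5.2]
B = cube([5.9, 9.9, 5.1]) → bbox [0,0,0] .. [5.9,9.9,5.1]
lo = A.lo+B.lo = [-6.2+0, -1.8+0, -9.8+0] = [-6.200,-1.800,-9.800]
hi = A.hi+B.hi = [8.8+5.9, 13.2+9.9, 5.2+5.1] = [14.700,23.100,10.300]
diag = √(20.9²+24.9²+20.1²) = √1460.83 = 38.221

min=[-6.200,-1.800,-9.800] max=[14.700,23.100,10.300] diag=38.221


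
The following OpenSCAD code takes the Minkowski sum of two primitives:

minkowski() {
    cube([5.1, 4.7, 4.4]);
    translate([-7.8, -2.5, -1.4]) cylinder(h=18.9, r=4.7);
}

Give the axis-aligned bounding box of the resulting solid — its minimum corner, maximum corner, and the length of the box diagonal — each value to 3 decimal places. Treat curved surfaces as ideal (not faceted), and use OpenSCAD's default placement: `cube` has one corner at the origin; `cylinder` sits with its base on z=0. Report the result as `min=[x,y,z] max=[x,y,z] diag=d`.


A = translate([-7.8, -2.5, -1.4]) cylinder(h=18.9, r=4.7) → bbox [-12.5,-7.2,-1.4] .. [-3.1,2.2,17.5]
B = cube([5.1, 4.7, 4.4]) → bbox [0,0,0] .. [5.1,4.7,4.4]
lo = A.lo+B.lo = [-12.5+0, -7.2+0, -1.4+0] = [-12.500,-7.200,-1.400]
hi = A.hi+B.hi = [-3.1+5.1, 2.2+4.7, 17.5+4.4] = [2.000,6.900,21.900]
diag = √(14.5²+14.1²+23.3²) = √951.95 = 30.854

min=[-12.500,-7.200,-1.400] max=[2.000,6.900,21.900] diag=30.854


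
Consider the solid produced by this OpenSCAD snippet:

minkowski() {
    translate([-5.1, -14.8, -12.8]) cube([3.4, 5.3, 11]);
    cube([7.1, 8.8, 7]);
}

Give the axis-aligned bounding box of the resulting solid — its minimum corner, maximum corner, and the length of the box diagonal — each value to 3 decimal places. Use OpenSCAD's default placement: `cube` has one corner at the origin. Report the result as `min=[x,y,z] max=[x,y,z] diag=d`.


A = translate([-5.1, -14.8, -12.8]) cube([3.4, 5.3, 11]) → bbox [-5.1,-14.8,-12.8] .. [-1.7,-9.5,-1.8]
B = cube([7.1, 8.8, 7]) → bbox [0,0,0] .. [7.1,8.8,7]
lo = A.lo+B.lo = [-5.1+0, -14.8+0, -12.8+0] = [-5.100,-14.800,-12.800]
hi = A.hi+B.hi = [-1.7+7.1, -9.5+8.8, -1.8+7] = [5.400,-0.700,5.200]
diag = √(10.5²+14.1²+18²) = √633.06 = 25.161

min=[-5.100,-14.800,-12.800] max=[5.400,-0.700,5.200] diag=25.161


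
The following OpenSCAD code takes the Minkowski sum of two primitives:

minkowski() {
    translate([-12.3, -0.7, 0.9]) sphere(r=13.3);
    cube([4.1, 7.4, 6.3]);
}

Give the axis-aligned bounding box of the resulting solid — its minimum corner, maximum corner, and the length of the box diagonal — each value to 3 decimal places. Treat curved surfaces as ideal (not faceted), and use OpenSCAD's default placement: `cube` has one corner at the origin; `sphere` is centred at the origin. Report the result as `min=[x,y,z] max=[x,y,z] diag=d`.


min=[-25.600,-14.000,-12.400] max=[5.100,20.000,20.500] diag=56.399

A = translate([-12.3, -0.7, 0.9]) sphere(r=13.3) → bbox [-25.6,-14,-12.4] .. [1,12.6,14.2]
B = cube([4.1, 7.4, 6.3]) → bbox [0,0,0] .. [4.1,7.4,6.3]
lo = A.lo+B.lo = [-25.6+0, -14+0, -12.4+0] = [-25.600,-14.000,-12.400]
hi = A.hi+B.hi = [1+4.1, 12.6+7.4, 14.2+6.3] = [5.100,20.000,20.500]
diag = √(30.7²+34²+32.9²) = √3180.9 = 56.399


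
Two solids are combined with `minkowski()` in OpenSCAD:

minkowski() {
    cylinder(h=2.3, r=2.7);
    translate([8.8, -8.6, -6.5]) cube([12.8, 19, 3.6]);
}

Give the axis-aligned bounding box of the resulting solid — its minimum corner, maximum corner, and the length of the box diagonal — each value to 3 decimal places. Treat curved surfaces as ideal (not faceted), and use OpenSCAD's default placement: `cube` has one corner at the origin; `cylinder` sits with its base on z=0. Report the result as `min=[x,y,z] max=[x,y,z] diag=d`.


A = translate([8.8, -8.6, -6.5]) cube([12.8, 19, 3.6]) → bbox [8.8,-8.6,-6.5] .. [21.6,10.4,-2.9]
B = cylinder(h=2.3, r=2.7) → bbox [-2.7,-2.7,0] .. [2.7,2.7,2.3]
lo = A.lo+B.lo = [8.8-2.7, -8.6-2.7, -6.5+0] = [6.100,-11.300,-6.500]
hi = A.hi+B.hi = [21.6+2.7, 10.4+2.7, -2.9+2.3] = [24.300,13.100,-0.600]
diag = √(18.2²+24.4²+5.9²) = √961.41 = 31.007

min=[6.100,-11.300,-6.500] max=[24.300,13.100,-0.600] diag=31.007


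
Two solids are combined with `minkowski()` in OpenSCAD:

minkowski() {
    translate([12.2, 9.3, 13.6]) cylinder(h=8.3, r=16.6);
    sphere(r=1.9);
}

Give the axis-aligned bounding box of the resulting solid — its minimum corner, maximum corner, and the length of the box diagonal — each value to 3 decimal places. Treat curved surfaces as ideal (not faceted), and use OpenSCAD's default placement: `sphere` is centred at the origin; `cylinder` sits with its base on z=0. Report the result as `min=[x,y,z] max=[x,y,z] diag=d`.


min=[-6.300,-9.200,11.700] max=[30.700,27.800,23.800] diag=53.707

A = translate([12.2, 9.3, 13.6]) cylinder(h=8.3, r=16.6) → bbox [-4.4,-7.3,13.6] .. [28.8,25.9,21.9]
B = sphere(r=1.9) → bbox [-1.9,-1.9,-1.9] .. [1.9,1.9,1.9]
lo = A.lo+B.lo = [-4.4-1.9, -7.3-1.9, 13.6-1.9] = [-6.300,-9.200,11.700]
hi = A.hi+B.hi = [28.8+1.9, 25.9+1.9, 21.9+1.9] = [30.700,27.800,23.800]
diag = √(37²+37²+12.1²) = √2884.41 = 53.707


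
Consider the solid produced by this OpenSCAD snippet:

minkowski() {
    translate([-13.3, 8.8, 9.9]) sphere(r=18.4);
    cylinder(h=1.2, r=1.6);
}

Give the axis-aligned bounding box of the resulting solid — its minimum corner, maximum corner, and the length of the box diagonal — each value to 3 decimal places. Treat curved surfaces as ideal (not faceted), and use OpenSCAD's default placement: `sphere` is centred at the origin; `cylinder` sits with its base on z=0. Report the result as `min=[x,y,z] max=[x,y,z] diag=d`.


A = translate([-13.3, 8.8, 9.9]) sphere(r=18.4) → bbox [-31.7,-9.6,-8.5] .. [5.1,27.2,28.3]
B = cylinder(h=1.2, r=1.6) → bbox [-1.6,-1.6,0] .. [1.6,1.6,1.2]
lo = A.lo+B.lo = [-31.7-1.6, -9.6-1.6, -8.5+0] = [-33.300,-11.200,-8.500]
hi = A.hi+B.hi = [5.1+1.6, 27.2+1.6, 28.3+1.2] = [6.700,28.800,29.500]
diag = √(40²+40²+38²) = √4644 = 68.147

min=[-33.300,-11.200,-8.500] max=[6.700,28.800,29.500] diag=68.147


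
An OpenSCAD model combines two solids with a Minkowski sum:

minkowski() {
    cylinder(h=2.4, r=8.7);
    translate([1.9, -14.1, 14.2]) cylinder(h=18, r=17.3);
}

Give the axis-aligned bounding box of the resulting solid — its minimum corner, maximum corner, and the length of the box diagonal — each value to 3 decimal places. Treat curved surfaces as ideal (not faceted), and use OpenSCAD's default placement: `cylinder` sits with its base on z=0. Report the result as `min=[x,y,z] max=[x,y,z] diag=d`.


min=[-24.100,-40.100,14.200] max=[27.900,11.900,34.600] diag=76.316

A = translate([1.9, -14.1, 14.2]) cylinder(h=18, r=17.3) → bbox [-15.4,-31.4,14.2] .. [19.2,3.2,32.2]
B = cylinder(h=2.4, r=8.7) → bbox [-8.7,-8.7,0] .. [8.7,8.7,2.4]
lo = A.lo+B.lo = [-15.4-8.7, -31.4-8.7, 14.2+0] = [-24.100,-40.100,14.200]
hi = A.hi+B.hi = [19.2+8.7, 3.2+8.7, 32.2+2.4] = [27.900,11.900,34.600]
diag = √(52²+52²+20.4²) = √5824.16 = 76.316


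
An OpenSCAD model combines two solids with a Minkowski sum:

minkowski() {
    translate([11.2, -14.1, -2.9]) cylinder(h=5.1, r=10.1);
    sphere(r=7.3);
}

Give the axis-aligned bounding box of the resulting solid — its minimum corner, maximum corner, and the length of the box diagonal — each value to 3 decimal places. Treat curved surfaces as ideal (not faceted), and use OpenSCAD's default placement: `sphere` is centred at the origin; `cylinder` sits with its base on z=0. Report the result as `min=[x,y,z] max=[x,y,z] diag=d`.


min=[-6.200,-31.500,-10.200] max=[28.600,3.300,9.500] diag=53.011

A = translate([11.2, -14.1, -2.9]) cylinder(h=5.1, r=10.1) → bbox [1.1,-24.2,-2.9] .. [21.3,-4,2.2]
B = sphere(r=7.3) → bbox [-7.3,-7.3,-7.3] .. [7.3,7.3,7.3]
lo = A.lo+B.lo = [1.1-7.3, -24.2-7.3, -2.9-7.3] = [-6.200,-31.500,-10.200]
hi = A.hi+B.hi = [21.3+7.3, -4+7.3, 2.2+7.3] = [28.600,3.300,9.500]
diag = √(34.8²+34.8²+19.7²) = √2810.17 = 53.011


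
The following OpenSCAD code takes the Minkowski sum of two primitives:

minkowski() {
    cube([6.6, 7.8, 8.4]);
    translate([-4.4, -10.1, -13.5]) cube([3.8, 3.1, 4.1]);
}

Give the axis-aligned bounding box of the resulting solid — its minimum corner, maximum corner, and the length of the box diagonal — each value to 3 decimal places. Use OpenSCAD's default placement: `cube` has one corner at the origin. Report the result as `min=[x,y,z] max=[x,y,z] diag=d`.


A = translate([-4.4, -10.1, -13.5]) cube([3.8, 3.1, 4.1]) → bbox [-4.4,-10.1,-13.5] .. [-0.6,-7,-9.4]
B = cube([6.6, 7.8, 8.4]) → bbox [0,0,0] .. [6.6,7.8,8.4]
lo = A.lo+B.lo = [-4.4+0, -10.1+0, -13.5+0] = [-4.400,-10.100,-13.500]
hi = A.hi+B.hi = [-0.6+6.6, -7+7.8, -9.4+8.4] = [6.000,0.800,-1.000]
diag = √(10.4²+10.9²+12.5²) = √383.22 = 19.576

min=[-4.400,-10.100,-13.500] max=[6.000,0.800,-1.000] diag=19.576


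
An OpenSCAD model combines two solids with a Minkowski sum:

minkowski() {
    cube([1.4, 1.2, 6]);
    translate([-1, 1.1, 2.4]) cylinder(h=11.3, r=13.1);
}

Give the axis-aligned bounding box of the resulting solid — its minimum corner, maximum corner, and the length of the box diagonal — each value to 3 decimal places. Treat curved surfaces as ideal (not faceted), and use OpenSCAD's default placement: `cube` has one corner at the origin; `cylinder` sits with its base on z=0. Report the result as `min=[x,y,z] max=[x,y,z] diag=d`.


A = translate([-1, 1.1, 2.4]) cylinder(h=11.3, r=13.1) → bbox [-14.1,-12,2.4] .. [12.1,14.2,13.7]
B = cube([1.4, 1.2, 6]) → bbox [0,0,0] .. [1.4,1.2,6]
lo = A.lo+B.lo = [-14.1+0, -12+0, 2.4+0] = [-14.100,-12.000,2.400]
hi = A.hi+B.hi = [12.1+1.4, 14.2+1.2, 13.7+6] = [13.500,15.400,19.700]
diag = √(27.6²+27.4²+17.3²) = √1811.81 = 42.565

min=[-14.100,-12.000,2.400] max=[13.500,15.400,19.700] diag=42.565


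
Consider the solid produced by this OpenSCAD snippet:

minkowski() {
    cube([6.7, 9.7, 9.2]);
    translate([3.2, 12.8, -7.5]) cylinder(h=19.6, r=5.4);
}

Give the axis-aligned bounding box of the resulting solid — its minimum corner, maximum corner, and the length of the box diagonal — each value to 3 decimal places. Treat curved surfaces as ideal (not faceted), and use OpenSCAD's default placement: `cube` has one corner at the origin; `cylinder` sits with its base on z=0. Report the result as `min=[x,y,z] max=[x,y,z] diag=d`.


A = translate([3.2, 12.8, -7.5]) cylinder(h=19.6, r=5.4) → bbox [-2.2,7.4,-7.5] .. [8.6,18.2,12.1]
B = cube([6.7, 9.7, 9.2]) → bbox [0,0,0] .. [6.7,9.7,9.2]
lo = A.lo+B.lo = [-2.2+0, 7.4+0, -7.5+0] = [-2.200,7.400,-7.500]
hi = A.hi+B.hi = [8.6+6.7, 18.2+9.7, 12.1+9.2] = [15.300,27.900,21.300]
diag = √(17.5²+20.5²+28.8²) = √1555.94 = 39.445

min=[-2.200,7.400,-7.500] max=[15.300,27.900,21.300] diag=39.445


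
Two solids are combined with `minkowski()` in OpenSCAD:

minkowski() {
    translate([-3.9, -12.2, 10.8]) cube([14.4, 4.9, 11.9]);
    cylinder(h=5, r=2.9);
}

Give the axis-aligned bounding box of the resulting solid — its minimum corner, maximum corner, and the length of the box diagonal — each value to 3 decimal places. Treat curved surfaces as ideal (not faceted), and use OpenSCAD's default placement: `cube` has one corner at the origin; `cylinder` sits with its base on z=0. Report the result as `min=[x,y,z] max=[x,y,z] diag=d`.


min=[-6.800,-15.100,10.800] max=[13.400,-4.400,27.700] diag=28.428

A = translate([-3.9, -12.2, 10.8]) cube([14.4, 4.9, 11.9]) → bbox [-3.9,-12.2,10.8] .. [10.5,-7.3,22.7]
B = cylinder(h=5, r=2.9) → bbox [-2.9,-2.9,0] .. [2.9,2.9,5]
lo = A.lo+B.lo = [-3.9-2.9, -12.2-2.9, 10.8+0] = [-6.800,-15.100,10.800]
hi = A.hi+B.hi = [10.5+2.9, -7.3+2.9, 22.7+5] = [13.400,-4.400,27.700]
diag = √(20.2²+10.7²+16.9²) = √808.14 = 28.428


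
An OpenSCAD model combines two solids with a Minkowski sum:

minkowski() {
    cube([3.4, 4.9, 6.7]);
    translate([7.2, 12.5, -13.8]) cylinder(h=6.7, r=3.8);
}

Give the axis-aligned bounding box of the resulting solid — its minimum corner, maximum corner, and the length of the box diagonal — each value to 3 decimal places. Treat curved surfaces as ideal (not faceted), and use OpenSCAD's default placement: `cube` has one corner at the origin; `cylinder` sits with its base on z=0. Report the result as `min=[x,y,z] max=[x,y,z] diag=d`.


min=[3.400,8.700,-13.800] max=[14.400,21.200,-0.400] diag=21.373

A = translate([7.2, 12.5, -13.8]) cylinder(h=6.7, r=3.8) → bbox [3.4,8.7,-13.8] .. [11,16.3,-7.1]
B = cube([3.4, 4.9, 6.7]) → bbox [0,0,0] .. [3.4,4.9,6.7]
lo = A.lo+B.lo = [3.4+0, 8.7+0, -13.8+0] = [3.400,8.700,-13.800]
hi = A.hi+B.hi = [11+3.4, 16.3+4.9, -7.1+6.7] = [14.400,21.200,-0.400]
diag = √(11²+12.5²+13.4²) = √456.81 = 21.373


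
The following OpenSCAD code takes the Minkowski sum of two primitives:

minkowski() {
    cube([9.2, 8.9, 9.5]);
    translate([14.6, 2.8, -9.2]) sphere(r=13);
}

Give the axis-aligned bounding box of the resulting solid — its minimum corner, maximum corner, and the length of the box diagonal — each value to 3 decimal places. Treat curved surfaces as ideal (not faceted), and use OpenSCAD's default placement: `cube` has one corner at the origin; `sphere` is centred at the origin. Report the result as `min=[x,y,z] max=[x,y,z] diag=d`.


min=[1.600,-10.200,-22.200] max=[36.800,24.700,13.300] diag=60.970

A = translate([14.6, 2.8, -9.2]) sphere(r=13) → bbox [1.6,-10.2,-22.2] .. [27.6,15.8,3.8]
B = cube([9.2, 8.9, 9.5]) → bbox [0,0,0] .. [9.2,8.9,9.5]
lo = A.lo+B.lo = [1.6+0, -10.2+0, -22.2+0] = [1.600,-10.200,-22.200]
hi = A.hi+B.hi = [27.6+9.2, 15.8+8.9, 3.8+9.5] = [36.800,24.700,13.300]
diag = √(35.2²+34.9²+35.5²) = √3717.3 = 60.970


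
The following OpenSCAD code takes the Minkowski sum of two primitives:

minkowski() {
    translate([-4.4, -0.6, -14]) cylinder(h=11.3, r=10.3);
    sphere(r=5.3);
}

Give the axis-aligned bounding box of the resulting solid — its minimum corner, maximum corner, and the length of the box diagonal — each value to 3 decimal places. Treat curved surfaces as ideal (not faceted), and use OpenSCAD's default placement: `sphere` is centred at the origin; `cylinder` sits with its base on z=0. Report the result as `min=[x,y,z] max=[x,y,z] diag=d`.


min=[-20.000,-16.200,-19.300] max=[11.200,15.000,2.600] diag=49.259

A = translate([-4.4, -0.6, -14]) cylinder(h=11.3, r=10.3) → bbox [-14.7,-10.9,-14] .. [5.9,9.7,-2.7]
B = sphere(r=5.3) → bbox [-5.3,-5.3,-5.3] .. [5.3,5.3,5.3]
lo = A.lo+B.lo = [-14.7-5.3, -10.9-5.3, -14-5.3] = [-20.000,-16.200,-19.300]
hi = A.hi+B.hi = [5.9+5.3, 9.7+5.3, -2.7+5.3] = [11.200,15.000,2.600]
diag = √(31.2²+31.2²+21.9²) = √2426.49 = 49.259


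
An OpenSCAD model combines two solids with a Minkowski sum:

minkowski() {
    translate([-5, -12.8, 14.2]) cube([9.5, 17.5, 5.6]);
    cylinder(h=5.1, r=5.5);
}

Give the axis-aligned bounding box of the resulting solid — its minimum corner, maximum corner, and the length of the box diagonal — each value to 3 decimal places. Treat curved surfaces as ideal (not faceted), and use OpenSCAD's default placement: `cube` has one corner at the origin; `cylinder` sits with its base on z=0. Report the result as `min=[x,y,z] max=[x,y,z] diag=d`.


min=[-10.500,-18.300,14.200] max=[10.000,10.200,24.900] diag=36.701

A = translate([-5, -12.8, 14.2]) cube([9.5, 17.5, 5.6]) → bbox [-5,-12.8,14.2] .. [4.5,4.7,19.8]
B = cylinder(h=5.1, r=5.5) → bbox [-5.5,-5.5,0] .. [5.5,5.5,5.1]
lo = A.lo+B.lo = [-5-5.5, -12.8-5.5, 14.2+0] = [-10.500,-18.300,14.200]
hi = A.hi+B.hi = [4.5+5.5, 4.7+5.5, 19.8+5.1] = [10.000,10.200,24.900]
diag = √(20.5²+28.5²+10.7²) = √1346.99 = 36.701


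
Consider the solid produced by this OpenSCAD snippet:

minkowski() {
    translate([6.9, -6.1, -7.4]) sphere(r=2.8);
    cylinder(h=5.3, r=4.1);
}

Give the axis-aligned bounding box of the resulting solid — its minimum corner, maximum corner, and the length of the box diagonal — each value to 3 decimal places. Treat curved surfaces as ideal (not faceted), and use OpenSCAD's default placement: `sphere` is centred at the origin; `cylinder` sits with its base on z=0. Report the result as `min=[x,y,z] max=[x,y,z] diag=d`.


A = translate([6.9, -6.1, -7.4]) sphere(r=2.8) → bbox [4.1,-8.9,-10.2] .. [9.7,-3.3,-4.6]
B = cylinder(h=5.3, r=4.1) → bbox [-4.1,-4.1,0] .. [4.1,4.1,5.3]
lo = A.lo+B.lo = [4.1-4.1, -8.9-4.1, -10.2+0] = [0.000,-13.000,-10.200]
hi = A.hi+B.hi = [9.7+4.1, -3.3+4.1, -4.6+5.3] = [13.800,0.800,0.700]
diag = √(13.8²+13.8²+10.9²) = √499.69 = 22.354

min=[0.000,-13.000,-10.200] max=[13.800,0.800,0.700] diag=22.354


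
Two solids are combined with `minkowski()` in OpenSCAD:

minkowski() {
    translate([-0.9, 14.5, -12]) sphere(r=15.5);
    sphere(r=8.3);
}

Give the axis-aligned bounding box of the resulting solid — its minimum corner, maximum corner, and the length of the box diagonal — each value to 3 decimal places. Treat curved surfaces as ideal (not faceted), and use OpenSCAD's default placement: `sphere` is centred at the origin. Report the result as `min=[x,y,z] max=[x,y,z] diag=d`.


min=[-24.700,-9.300,-35.800] max=[22.900,38.300,11.800] diag=82.446

A = translate([-0.9, 14.5, -12]) sphere(r=15.5) → bbox [-16.4,-1,-27.5] .. [14.6,30,3.5]
B = sphere(r=8.3) → bbox [-8.3,-8.3,-8.3] .. [8.3,8.3,8.3]
lo = A.lo+B.lo = [-16.4-8.3, -1-8.3, -27.5-8.3] = [-24.700,-9.300,-35.800]
hi = A.hi+B.hi = [14.6+8.3, 30+8.3, 3.5+8.3] = [22.900,38.300,11.800]
diag = √(47.6²+47.6²+47.6²) = √6797.28 = 82.446


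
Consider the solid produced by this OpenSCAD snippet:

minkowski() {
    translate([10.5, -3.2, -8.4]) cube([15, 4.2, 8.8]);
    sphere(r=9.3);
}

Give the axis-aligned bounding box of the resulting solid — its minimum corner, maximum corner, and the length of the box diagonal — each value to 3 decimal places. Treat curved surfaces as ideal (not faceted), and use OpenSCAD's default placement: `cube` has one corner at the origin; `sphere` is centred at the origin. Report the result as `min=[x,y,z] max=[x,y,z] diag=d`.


min=[1.200,-12.500,-17.700] max=[34.800,10.300,9.700] diag=48.985

A = translate([10.5, -3.2, -8.4]) cube([15, 4.2, 8.8]) → bbox [10.5,-3.2,-8.4] .. [25.5,1,0.4]
B = sphere(r=9.3) → bbox [-9.3,-9.3,-9.3] .. [9.3,9.3,9.3]
lo = A.lo+B.lo = [10.5-9.3, -3.2-9.3, -8.4-9.3] = [1.200,-12.500,-17.700]
hi = A.hi+B.hi = [25.5+9.3, 1+9.3, 0.4+9.3] = [34.800,10.300,9.700]
diag = √(33.6²+22.8²+27.4²) = √2399.56 = 48.985


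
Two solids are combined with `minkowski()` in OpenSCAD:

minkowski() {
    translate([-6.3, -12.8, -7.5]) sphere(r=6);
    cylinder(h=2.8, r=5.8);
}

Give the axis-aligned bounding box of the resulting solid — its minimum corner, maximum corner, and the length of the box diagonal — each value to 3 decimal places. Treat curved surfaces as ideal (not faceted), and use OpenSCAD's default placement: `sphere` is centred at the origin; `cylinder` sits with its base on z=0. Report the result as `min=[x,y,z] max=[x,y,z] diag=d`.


min=[-18.100,-24.600,-13.500] max=[5.500,-1.000,1.300] diag=36.510

A = translate([-6.3, -12.8, -7.5]) sphere(r=6) → bbox [-12.3,-18.8,-13.5] .. [-0.3,-6.8,-1.5]
B = cylinder(h=2.8, r=5.8) → bbox [-5.8,-5.8,0] .. [5.8,5.8,2.8]
lo = A.lo+B.lo = [-12.3-5.8, -18.8-5.8, -13.5+0] = [-18.100,-24.600,-13.500]
hi = A.hi+B.hi = [-0.3+5.8, -6.8+5.8, -1.5+2.8] = [5.500,-1.000,1.300]
diag = √(23.6²+23.6²+14.8²) = √1332.96 = 36.510


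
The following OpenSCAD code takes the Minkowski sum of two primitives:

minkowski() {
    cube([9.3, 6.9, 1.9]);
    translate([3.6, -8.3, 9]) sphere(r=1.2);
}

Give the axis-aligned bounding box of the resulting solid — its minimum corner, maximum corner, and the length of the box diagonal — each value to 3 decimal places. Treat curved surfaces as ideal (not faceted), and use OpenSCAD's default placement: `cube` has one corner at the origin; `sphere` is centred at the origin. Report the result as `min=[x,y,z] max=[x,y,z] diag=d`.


A = translate([3.6, -8.3, 9]) sphere(r=1.2) → bbox [2.4,-9.5,7.8] .. [4.8,-7.1,10.2]
B = cube([9.3, 6.9, 1.9]) → bbox [0,0,0] .. [9.3,6.9,1.9]
lo = A.lo+B.lo = [2.4+0, -9.5+0, 7.8+0] = [2.400,-9.500,7.800]
hi = A.hi+B.hi = [4.8+9.3, -7.1+6.9, 10.2+1.9] = [14.100,-0.200,12.100]
diag = √(11.7²+9.3²+4.3²) = √241.87 = 15.552

min=[2.400,-9.500,7.800] max=[14.100,-0.200,12.100] diag=15.552


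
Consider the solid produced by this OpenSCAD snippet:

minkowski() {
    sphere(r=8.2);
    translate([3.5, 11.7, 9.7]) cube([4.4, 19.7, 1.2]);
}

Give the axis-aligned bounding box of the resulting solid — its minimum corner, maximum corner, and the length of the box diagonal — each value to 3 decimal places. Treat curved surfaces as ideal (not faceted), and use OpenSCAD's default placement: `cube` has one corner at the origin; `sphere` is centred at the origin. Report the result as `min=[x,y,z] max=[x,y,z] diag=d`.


min=[-4.700,3.500,1.500] max=[16.100,39.600,19.100] diag=45.228

A = translate([3.5, 11.7, 9.7]) cube([4.4, 19.7, 1.2]) → bbox [3.5,11.7,9.7] .. [7.9,31.4,10.9]
B = sphere(r=8.2) → bbox [-8.2,-8.2,-8.2] .. [8.2,8.2,8.2]
lo = A.lo+B.lo = [3.5-8.2, 11.7-8.2, 9.7-8.2] = [-4.700,3.500,1.500]
hi = A.hi+B.hi = [7.9+8.2, 31.4+8.2, 10.9+8.2] = [16.100,39.600,19.100]
diag = √(20.8²+36.1²+17.6²) = √2045.61 = 45.228


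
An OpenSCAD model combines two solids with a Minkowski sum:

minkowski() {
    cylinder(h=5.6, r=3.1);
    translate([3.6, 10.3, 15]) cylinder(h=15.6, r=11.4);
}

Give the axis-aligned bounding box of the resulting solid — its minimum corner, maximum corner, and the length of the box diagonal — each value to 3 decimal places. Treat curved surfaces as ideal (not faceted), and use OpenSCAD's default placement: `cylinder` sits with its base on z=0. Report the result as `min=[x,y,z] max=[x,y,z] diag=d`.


A = translate([3.6, 10.3, 15]) cylinder(h=15.6, r=11.4) → bbox [-7.8,-1.1,15] .. [15,21.7,30.6]
B = cylinder(h=5.6, r=3.1) → bbox [-3.1,-3.1,0] .. [3.1,3.1,5.6]
lo = A.lo+B.lo = [-7.8-3.1, -1.1-3.1, 15+0] = [-10.900,-4.200,15.000]
hi = A.hi+B.hi = [15+3.1, 21.7+3.1, 30.6+5.6] = [18.100,24.800,36.200]
diag = √(29²+29²+21.2²) = √2131.44 = 46.168

min=[-10.900,-4.200,15.000] max=[18.100,24.800,36.200] diag=46.168


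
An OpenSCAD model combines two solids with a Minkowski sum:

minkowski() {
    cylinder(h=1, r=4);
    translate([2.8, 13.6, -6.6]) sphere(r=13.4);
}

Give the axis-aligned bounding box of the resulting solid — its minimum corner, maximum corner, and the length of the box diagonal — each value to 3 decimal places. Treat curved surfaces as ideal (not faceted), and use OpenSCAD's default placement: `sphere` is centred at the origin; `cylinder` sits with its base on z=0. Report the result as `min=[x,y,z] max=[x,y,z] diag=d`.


A = translate([2.8, 13.6, -6.6]) sphere(r=13.4) → bbox [-10.6,0.2,-20] .. [16.2,27,6.8]
B = cylinder(h=1, r=4) → bbox [-4,-4,0] .. [4,4,1]
lo = A.lo+B.lo = [-10.6-4, 0.2-4, -20+0] = [-14.600,-3.800,-20.000]
hi = A.hi+B.hi = [16.2+4, 27+4, 6.8+1] = [20.200,31.000,7.800]
diag = √(34.8²+34.8²+27.8²) = √3194.92 = 56.524

min=[-14.600,-3.800,-20.000] max=[20.200,31.000,7.800] diag=56.524


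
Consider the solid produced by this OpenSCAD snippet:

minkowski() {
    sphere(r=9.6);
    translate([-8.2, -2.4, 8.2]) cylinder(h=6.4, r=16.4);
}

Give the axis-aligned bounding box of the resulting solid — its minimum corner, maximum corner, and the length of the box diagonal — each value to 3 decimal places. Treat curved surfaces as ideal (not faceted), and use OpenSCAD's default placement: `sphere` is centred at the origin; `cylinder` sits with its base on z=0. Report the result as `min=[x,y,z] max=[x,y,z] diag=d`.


A = translate([-8.2, -2.4, 8.2]) cylinder(h=6.4, r=16.4) → bbox [-24.6,-18.8,8.2] .. [8.2,14,14.6]
B = sphere(r=9.6) → bbox [-9.6,-9.6,-9.6] .. [9.6,9.6,9.6]
lo = A.lo+B.lo = [-24.6-9.6, -18.8-9.6, 8.2-9.6] = [-34.200,-28.400,-1.400]
hi = A.hi+B.hi = [8.2+9.6, 14+9.6, 14.6+9.6] = [17.800,23.600,24.200]
diag = √(52²+52²+25.6²) = √6063.36 = 77.868

min=[-34.200,-28.400,-1.400] max=[17.800,23.600,24.200] diag=77.868


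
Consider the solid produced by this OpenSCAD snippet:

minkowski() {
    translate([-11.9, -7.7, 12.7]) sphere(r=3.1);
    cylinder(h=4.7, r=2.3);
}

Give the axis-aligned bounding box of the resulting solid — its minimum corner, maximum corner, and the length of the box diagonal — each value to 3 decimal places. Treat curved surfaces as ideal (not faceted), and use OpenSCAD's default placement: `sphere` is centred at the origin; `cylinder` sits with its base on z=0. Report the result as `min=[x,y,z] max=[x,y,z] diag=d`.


min=[-17.300,-13.100,9.600] max=[-6.500,-2.300,20.500] diag=18.764

A = translate([-11.9, -7.7, 12.7]) sphere(r=3.1) → bbox [-15,-10.8,9.6] .. [-8.8,-4.6,15.8]
B = cylinder(h=4.7, r=2.3) → bbox [-2.3,-2.3,0] .. [2.3,2.3,4.7]
lo = A.lo+B.lo = [-15-2.3, -10.8-2.3, 9.6+0] = [-17.300,-13.100,9.600]
hi = A.hi+B.hi = [-8.8+2.3, -4.6+2.3, 15.8+4.7] = [-6.500,-2.300,20.500]
diag = √(10.8²+10.8²+10.9²) = √352.09 = 18.764


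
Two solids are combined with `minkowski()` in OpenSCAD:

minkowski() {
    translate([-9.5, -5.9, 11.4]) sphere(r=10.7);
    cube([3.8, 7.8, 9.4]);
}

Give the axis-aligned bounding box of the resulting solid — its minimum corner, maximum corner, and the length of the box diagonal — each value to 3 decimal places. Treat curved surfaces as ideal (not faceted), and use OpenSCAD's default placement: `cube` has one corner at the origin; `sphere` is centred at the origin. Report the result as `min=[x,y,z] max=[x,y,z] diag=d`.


A = translate([-9.5, -5.9, 11.4]) sphere(r=10.7) → bbox [-20.2,-16.6,0.7] .. [1.2,4.8,22.1]
B = cube([3.8, 7.8, 9.4]) → bbox [0,0,0] .. [3.8,7.8,9.4]
lo = A.lo+B.lo = [-20.2+0, -16.6+0, 0.7+0] = [-20.200,-16.600,0.700]
hi = A.hi+B.hi = [1.2+3.8, 4.8+7.8, 22.1+9.4] = [5.000,12.600,31.500]
diag = √(25.2²+29.2²+30.8²) = √2436.32 = 49.359

min=[-20.200,-16.600,0.700] max=[5.000,12.600,31.500] diag=49.359


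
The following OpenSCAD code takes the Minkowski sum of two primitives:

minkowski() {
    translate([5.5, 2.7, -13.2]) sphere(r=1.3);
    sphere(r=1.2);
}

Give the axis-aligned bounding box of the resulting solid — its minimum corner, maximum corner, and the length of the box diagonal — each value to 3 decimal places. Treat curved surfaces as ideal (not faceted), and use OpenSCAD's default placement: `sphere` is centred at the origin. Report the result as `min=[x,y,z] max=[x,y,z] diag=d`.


A = translate([5.5, 2.7, -13.2]) sphere(r=1.3) → bbox [4.2,1.4,-14.5] .. [6.8,4,-11.9]
B = sphere(r=1.2) → bbox [-1.2,-1.2,-1.2] .. [1.2,1.2,1.2]
lo = A.lo+B.lo = [4.2-1.2, 1.4-1.2, -14.5-1.2] = [3.000,0.200,-15.700]
hi = A.hi+B.hi = [6.8+1.2, 4+1.2, -11.9+1.2] = [8.000,5.200,-10.700]
diag = √(5²+5²+5²) = √75 = 8.660

min=[3.000,0.200,-15.700] max=[8.000,5.200,-10.700] diag=8.660


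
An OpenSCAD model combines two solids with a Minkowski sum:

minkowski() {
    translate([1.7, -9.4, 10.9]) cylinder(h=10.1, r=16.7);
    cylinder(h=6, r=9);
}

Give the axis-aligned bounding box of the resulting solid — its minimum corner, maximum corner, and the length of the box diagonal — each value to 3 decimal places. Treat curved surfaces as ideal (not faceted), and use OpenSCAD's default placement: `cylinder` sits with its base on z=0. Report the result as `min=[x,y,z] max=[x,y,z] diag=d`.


min=[-24.000,-35.100,10.900] max=[27.400,16.300,27.000] diag=74.452

A = translate([1.7, -9.4, 10.9]) cylinder(h=10.1, r=16.7) → bbox [-15,-26.1,10.9] .. [18.4,7.3,21]
B = cylinder(h=6, r=9) → bbox [-9,-9,0] .. [9,9,6]
lo = A.lo+B.lo = [-15-9, -26.1-9, 10.9+0] = [-24.000,-35.100,10.900]
hi = A.hi+B.hi = [18.4+9, 7.3+9, 21+6] = [27.400,16.300,27.000]
diag = √(51.4²+51.4²+16.1²) = √5543.13 = 74.452


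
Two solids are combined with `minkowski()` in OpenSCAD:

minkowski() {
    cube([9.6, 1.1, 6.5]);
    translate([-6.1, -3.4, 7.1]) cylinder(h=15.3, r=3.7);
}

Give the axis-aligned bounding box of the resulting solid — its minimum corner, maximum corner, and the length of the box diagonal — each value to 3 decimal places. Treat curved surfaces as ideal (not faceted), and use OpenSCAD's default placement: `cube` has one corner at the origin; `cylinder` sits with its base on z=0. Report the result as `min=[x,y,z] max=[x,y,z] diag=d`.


min=[-9.800,-7.100,7.100] max=[7.200,1.400,28.900] diag=28.922

A = translate([-6.1, -3.4, 7.1]) cylinder(h=15.3, r=3.7) → bbox [-9.8,-7.1,7.1] .. [-2.4,0.3,22.4]
B = cube([9.6, 1.1, 6.5]) → bbox [0,0,0] .. [9.6,1.1,6.5]
lo = A.lo+B.lo = [-9.8+0, -7.1+0, 7.1+0] = [-9.800,-7.100,7.100]
hi = A.hi+B.hi = [-2.4+9.6, 0.3+1.1, 22.4+6.5] = [7.200,1.400,28.900]
diag = √(17²+8.5²+21.8²) = √836.49 = 28.922


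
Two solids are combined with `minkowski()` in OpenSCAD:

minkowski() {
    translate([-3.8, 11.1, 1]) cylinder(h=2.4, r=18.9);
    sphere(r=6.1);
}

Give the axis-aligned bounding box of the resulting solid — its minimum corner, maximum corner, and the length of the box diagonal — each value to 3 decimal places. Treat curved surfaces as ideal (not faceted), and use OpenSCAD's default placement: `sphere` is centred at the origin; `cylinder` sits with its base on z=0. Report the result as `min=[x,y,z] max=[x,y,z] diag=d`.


min=[-28.800,-13.900,-5.100] max=[21.200,36.100,9.500] diag=72.202

A = translate([-3.8, 11.1, 1]) cylinder(h=2.4, r=18.9) → bbox [-22.7,-7.8,1] .. [15.1,30,3.4]
B = sphere(r=6.1) → bbox [-6.1,-6.1,-6.1] .. [6.1,6.1,6.1]
lo = A.lo+B.lo = [-22.7-6.1, -7.8-6.1, 1-6.1] = [-28.800,-13.900,-5.100]
hi = A.hi+B.hi = [15.1+6.1, 30+6.1, 3.4+6.1] = [21.200,36.100,9.500]
diag = √(50²+50²+14.6²) = √5213.16 = 72.202


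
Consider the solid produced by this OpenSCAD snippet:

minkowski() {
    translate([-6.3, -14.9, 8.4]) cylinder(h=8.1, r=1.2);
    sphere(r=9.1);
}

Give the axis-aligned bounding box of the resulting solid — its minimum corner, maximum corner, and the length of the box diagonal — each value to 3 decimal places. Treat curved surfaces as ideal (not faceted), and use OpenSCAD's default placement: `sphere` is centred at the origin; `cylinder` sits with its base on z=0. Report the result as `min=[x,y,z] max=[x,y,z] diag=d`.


A = translate([-6.3, -14.9, 8.4]) cylinder(h=8.1, r=1.2) → bbox [-7.5,-16.1,8.4] .. [-5.1,-13.7,16.5]
B = sphere(r=9.1) → bbox [-9.1,-9.1,-9.1] .. [9.1,9.1,9.1]
lo = A.lo+B.lo = [-7.5-9.1, -16.1-9.1, 8.4-9.1] = [-16.600,-25.200,-0.700]
hi = A.hi+B.hi = [-5.1+9.1, -13.7+9.1, 16.5+9.1] = [4.000,-4.600,25.600]
diag = √(20.6²+20.6²+26.3²) = √1540.41 = 39.248

min=[-16.600,-25.200,-0.700] max=[4.000,-4.600,25.600] diag=39.248


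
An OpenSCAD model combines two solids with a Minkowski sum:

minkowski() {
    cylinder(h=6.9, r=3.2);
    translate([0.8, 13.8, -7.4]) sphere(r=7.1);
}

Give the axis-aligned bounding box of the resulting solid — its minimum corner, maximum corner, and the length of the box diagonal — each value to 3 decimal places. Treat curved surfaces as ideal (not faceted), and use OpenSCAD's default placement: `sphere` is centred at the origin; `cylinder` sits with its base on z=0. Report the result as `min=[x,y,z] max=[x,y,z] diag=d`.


A = translate([0.8, 13.8, -7.4]) sphere(r=7.1) → bbox [-6.3,6.7,-14.5] .. [7.9,20.9,-0.3]
B = cylinder(h=6.9, r=3.2) → bbox [-3.2,-3.2,0] .. [3.2,3.2,6.9]
lo = A.lo+B.lo = [-6.3-3.2, 6.7-3.2, -14.5+0] = [-9.500,3.500,-14.500]
hi = A.hi+B.hi = [7.9+3.2, 20.9+3.2, -0.3+6.9] = [11.100,24.100,6.600]
diag = √(20.6²+20.6²+21.1²) = √1293.93 = 35.971

min=[-9.500,3.500,-14.500] max=[11.100,24.100,6.600] diag=35.971


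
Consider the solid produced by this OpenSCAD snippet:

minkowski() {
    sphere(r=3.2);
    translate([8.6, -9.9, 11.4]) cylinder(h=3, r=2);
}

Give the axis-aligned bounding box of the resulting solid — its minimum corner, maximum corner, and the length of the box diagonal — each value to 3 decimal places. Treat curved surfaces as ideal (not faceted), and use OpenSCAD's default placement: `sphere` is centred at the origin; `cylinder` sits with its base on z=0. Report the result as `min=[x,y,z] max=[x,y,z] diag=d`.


A = translate([8.6, -9.9, 11.4]) cylinder(h=3, r=2) → bbox [6.6,-11.9,11.4] .. [10.6,-7.9,14.4]
B = sphere(r=3.2) → bbox [-3.2,-3.2,-3.2] .. [3.2,3.2,3.2]
lo = A.lo+B.lo = [6.6-3.2, -11.9-3.2, 11.4-3.2] = [3.400,-15.100,8.200]
hi = A.hi+B.hi = [10.6+3.2, -7.9+3.2, 14.4+3.2] = [13.800,-4.700,17.600]
diag = √(10.4²+10.4²+9.4²) = √304.68 = 17.455

min=[3.400,-15.100,8.200] max=[13.800,-4.700,17.600] diag=17.455


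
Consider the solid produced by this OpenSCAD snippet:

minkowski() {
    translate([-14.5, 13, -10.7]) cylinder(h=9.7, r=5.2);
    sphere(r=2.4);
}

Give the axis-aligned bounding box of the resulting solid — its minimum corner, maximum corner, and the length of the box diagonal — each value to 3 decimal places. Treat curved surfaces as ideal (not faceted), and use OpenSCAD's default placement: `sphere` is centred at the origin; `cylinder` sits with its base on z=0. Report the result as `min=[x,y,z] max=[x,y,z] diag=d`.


A = translate([-14.5, 13, -10.7]) cylinder(h=9.7, r=5.2) → bbox [-19.7,7.8,-10.7] .. [-9.3,18.2,-1]
B = sphere(r=2.4) → bbox [-2.4,-2.4,-2.4] .. [2.4,2.4,2.4]
lo = A.lo+B.lo = [-19.7-2.4, 7.8-2.4, -10.7-2.4] = [-22.100,5.400,-13.100]
hi = A.hi+B.hi = [-9.3+2.4, 18.2+2.4, -1+2.4] = [-6.900,20.600,1.400]
diag = √(15.2²+15.2²+14.5²) = √672.33 = 25.929

min=[-22.100,5.400,-13.100] max=[-6.900,20.600,1.400] diag=25.929


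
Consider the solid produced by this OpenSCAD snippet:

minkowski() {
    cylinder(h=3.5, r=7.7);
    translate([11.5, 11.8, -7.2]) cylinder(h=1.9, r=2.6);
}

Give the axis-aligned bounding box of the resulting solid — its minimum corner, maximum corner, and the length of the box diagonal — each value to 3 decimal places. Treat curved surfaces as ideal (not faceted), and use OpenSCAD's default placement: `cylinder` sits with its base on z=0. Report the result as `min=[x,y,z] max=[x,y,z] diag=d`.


min=[1.200,1.500,-7.200] max=[21.800,22.100,-1.800] diag=29.629

A = translate([11.5, 11.8, -7.2]) cylinder(h=1.9, r=2.6) → bbox [8.9,9.2,-7.2] .. [14.1,14.4,-5.3]
B = cylinder(h=3.5, r=7.7) → bbox [-7.7,-7.7,0] .. [7.7,7.7,3.5]
lo = A.lo+B.lo = [8.9-7.7, 9.2-7.7, -7.2+0] = [1.200,1.500,-7.200]
hi = A.hi+B.hi = [14.1+7.7, 14.4+7.7, -5.3+3.5] = [21.800,22.100,-1.800]
diag = √(20.6²+20.6²+5.4²) = √877.88 = 29.629


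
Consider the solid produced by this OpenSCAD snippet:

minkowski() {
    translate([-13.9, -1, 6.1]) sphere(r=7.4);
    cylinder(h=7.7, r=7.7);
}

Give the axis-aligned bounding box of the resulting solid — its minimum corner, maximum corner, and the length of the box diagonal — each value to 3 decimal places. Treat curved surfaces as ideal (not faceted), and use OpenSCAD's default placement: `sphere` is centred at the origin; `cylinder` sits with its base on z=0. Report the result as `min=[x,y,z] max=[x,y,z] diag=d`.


A = translate([-13.9, -1, 6.1]) sphere(r=7.4) → bbox [-21.3,-8.4,-1.3] .. [-6.5,6.4,13.5]
B = cylinder(h=7.7, r=7.7) → bbox [-7.7,-7.7,0] .. [7.7,7.7,7.7]
lo = A.lo+B.lo = [-21.3-7.7, -8.4-7.7, -1.3+0] = [-29.000,-16.100,-1.300]
hi = A.hi+B.hi = [-6.5+7.7, 6.4+7.7, 13.5+7.7] = [1.200,14.100,21.200]
diag = √(30.2²+30.2²+22.5²) = √2330.33 = 48.273

min=[-29.000,-16.100,-1.300] max=[1.200,14.100,21.200] diag=48.273


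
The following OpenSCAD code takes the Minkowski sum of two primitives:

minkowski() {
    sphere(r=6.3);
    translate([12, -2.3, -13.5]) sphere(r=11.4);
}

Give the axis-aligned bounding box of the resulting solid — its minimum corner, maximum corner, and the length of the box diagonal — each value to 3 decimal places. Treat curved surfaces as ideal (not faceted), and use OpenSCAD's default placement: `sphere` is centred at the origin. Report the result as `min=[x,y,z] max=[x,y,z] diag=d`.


min=[-5.700,-20.000,-31.200] max=[29.700,15.400,4.200] diag=61.315

A = translate([12, -2.3, -13.5]) sphere(r=11.4) → bbox [0.6,-13.7,-24.9] .. [23.4,9.1,-2.1]
B = sphere(r=6.3) → bbox [-6.3,-6.3,-6.3] .. [6.3,6.3,6.3]
lo = A.lo+B.lo = [0.6-6.3, -13.7-6.3, -24.9-6.3] = [-5.700,-20.000,-31.200]
hi = A.hi+B.hi = [23.4+6.3, 9.1+6.3, -2.1+6.3] = [29.700,15.400,4.200]
diag = √(35.4²+35.4²+35.4²) = √3759.48 = 61.315


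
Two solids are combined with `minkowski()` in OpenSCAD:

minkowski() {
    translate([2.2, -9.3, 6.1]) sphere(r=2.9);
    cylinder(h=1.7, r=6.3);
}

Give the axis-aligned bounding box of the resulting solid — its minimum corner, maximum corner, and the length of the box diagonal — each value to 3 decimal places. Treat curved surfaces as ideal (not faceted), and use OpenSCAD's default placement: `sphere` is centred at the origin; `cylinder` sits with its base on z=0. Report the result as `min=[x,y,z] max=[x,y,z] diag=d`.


A = translate([2.2, -9.3, 6.1]) sphere(r=2.9) → bbox [-0.7,-12.2,3.2] .. [5.1,-6.4,9]
B = cylinder(h=1.7, r=6.3) → bbox [-6.3,-6.3,0] .. [6.3,6.3,1.7]
lo = A.lo+B.lo = [-0.7-6.3, -12.2-6.3, 3.2+0] = [-7.000,-18.500,3.200]
hi = A.hi+B.hi = [5.1+6.3, -6.4+6.3, 9+1.7] = [11.400,-0.100,10.700]
diag = √(18.4²+18.4²+7.5²) = √733.37 = 27.081

min=[-7.000,-18.500,3.200] max=[11.400,-0.100,10.700] diag=27.081


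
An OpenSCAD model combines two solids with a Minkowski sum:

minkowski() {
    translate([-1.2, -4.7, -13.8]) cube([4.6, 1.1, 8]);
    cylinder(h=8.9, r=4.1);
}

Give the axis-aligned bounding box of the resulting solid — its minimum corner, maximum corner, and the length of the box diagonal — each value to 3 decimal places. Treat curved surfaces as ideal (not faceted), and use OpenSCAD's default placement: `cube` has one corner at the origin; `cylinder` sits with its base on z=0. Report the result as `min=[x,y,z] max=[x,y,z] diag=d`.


A = translate([-1.2, -4.7, -13.8]) cube([4.6, 1.1, 8]) → bbox [-1.2,-4.7,-13.8] .. [3.4,-3.6,-5.8]
B = cylinder(h=8.9, r=4.1) → bbox [-4.1,-4.1,0] .. [4.1,4.1,8.9]
lo = A.lo+B.lo = [-1.2-4.1, -4.7-4.1, -13.8+0] = [-5.300,-8.800,-13.800]
hi = A.hi+B.hi = [3.4+4.1, -3.6+4.1, -5.8+8.9] = [7.500,0.500,3.100]
diag = √(12.8²+9.3²+16.9²) = √535.94 = 23.150

min=[-5.300,-8.800,-13.800] max=[7.500,0.500,3.100] diag=23.150
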